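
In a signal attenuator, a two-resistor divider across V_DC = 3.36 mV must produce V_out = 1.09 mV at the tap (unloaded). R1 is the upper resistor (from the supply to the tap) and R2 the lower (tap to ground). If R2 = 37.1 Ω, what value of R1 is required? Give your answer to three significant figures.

The divider ratio is R2/(R1+R2) = 1.09/3.36 = 0.3244.
Rearranging, R1 = R2·(1−k)/k = 37.1 × 2.083 = 77.26 Ω.

R1 ≈ 77.3 Ω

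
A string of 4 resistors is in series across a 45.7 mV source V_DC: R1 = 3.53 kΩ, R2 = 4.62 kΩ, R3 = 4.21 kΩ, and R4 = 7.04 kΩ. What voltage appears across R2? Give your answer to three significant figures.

Total series resistance ΣR = 3.53 + 4.62 + 4.21 + 7.04 = 19.40 kΩ.
V = V_DC · R/ΣR = 45.7 × 0.2381 = 10.88 mV.

V ≈ 10.9 mV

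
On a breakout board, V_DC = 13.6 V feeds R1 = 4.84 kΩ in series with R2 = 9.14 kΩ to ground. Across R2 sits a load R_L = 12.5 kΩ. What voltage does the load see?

R2 ‖ R_L = (9.14 × 12.5)/(9.14 + 12.5) = 5.280 kΩ.
Then V_out = V_DC · R2'/(R1 + R2') = 13.6 × 5.280/10.12 = 7.095 V.

V_out ≈ 7.10 V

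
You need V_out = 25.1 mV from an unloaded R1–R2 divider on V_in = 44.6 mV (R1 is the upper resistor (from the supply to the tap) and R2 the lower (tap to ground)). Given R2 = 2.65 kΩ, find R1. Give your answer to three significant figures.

R1 ≈ 2.06 kΩ

V_out/V_in = R2/(R1+R2) = 0.5628.
Rearranging, R1 = R2·(1−k)/k = 2.65 × 0.7769 = 2.059 kΩ.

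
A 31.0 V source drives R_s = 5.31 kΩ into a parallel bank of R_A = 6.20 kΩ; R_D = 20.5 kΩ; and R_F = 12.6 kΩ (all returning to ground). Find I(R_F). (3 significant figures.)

Parallel bank: R_p = 1/(1/6.20 + 1/20.5 + 1/12.6) = 3.455 kΩ.
V_A = 31.0 × 3.455/8.765 = 12.22 V.
I(R_F) = V_A / R_F = 12.22/12.6 = 0.9698 mA.

I ≈ 0.970 mA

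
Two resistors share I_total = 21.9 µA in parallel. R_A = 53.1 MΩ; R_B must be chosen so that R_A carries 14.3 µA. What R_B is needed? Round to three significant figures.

R_B ≈ 99.9 MΩ

Two-branch current divider: I_A = I_total · R_B/(R_A + R_B).
14.3/21.9 = R_B/(R_A + R_B) → R_B = R_A · (0.6530)/(1 − 0.6530) = 53.1 × 1.882 = 99.91 MΩ.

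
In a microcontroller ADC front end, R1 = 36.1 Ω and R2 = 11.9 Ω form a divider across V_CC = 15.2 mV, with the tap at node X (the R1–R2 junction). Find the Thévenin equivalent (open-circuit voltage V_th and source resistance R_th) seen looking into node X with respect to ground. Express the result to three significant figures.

V_th ≈ 3.77 mV, R_th ≈ 8.95 Ω

Open-circuit (no load on X): V_th = V_CC · R2/(R1 + R2) = 15.2 × 11.9/(36.10 + 11.9) = 3.768 mV.
Zeroing V_CC shorts the top of R1 to ground, so R_th = R1 ‖ R2 = 8.950 Ω.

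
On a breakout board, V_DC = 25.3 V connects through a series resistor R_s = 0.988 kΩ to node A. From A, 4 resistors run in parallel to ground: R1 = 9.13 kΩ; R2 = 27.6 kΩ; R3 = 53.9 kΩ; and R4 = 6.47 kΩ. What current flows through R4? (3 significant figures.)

I ≈ 2.97 mA

Parallel bank: R_p = 1/(1/9.13 + 1/27.6 + 1/53.9 + 1/6.47) = 3.136 kΩ.
Node voltage V_A = V_DC · R_p/(R_s + R_p) = 25.3 × 0.7604 = 19.24 V.
I(R4) = V_A / R4 = 19.24/6.47 = 2.974 mA.
(Equivalently: I_total = 6.135 mA, then current-divider fraction G_k/ΣG = 0.4847.)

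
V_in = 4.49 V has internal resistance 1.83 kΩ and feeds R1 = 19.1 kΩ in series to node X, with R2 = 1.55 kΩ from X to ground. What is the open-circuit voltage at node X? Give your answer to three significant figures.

R1' = 1.83 + 19.1 = 20.93 kΩ (source resistance + R1).
Open-circuit (no load on X): V_th = V_in · R2/(R1' + R2) = 4.49 × 1.55/(20.93 + 1.55) = 0.3096 V.

V_th ≈ 0.310 V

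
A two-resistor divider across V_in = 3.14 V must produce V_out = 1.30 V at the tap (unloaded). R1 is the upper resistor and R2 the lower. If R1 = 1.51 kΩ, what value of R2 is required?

R2 ≈ 1.07 kΩ

V_out/V_in = R2/(R1+R2) = 0.4140.
R2 = R1 · 0.4140/(1 − 0.4140) = 1.067 kΩ.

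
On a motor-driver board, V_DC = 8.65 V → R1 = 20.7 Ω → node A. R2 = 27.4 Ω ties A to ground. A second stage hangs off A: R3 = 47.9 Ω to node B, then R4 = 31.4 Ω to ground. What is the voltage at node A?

V_A ≈ 4.29 V

The second stage (R3 + R4 = 79.30 Ω) loads node A in parallel with R2.
Effective lower resistance at A: R2 ‖ 79.30 = 20.36 Ω.
First divider: V_A = V_DC · 20.36/(20.7 + 20.36) = 4.290 V.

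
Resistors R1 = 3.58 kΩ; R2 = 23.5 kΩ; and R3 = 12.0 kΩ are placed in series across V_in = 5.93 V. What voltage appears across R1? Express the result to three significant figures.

V ≈ 0.543 V

Total series resistance ΣR = 3.58 + 23.5 + 12.0 = 39.08 kΩ.
Voltage divider: V = V_in · (3.580 / 39.08) = 5.93 × 0.09161 = 0.5432 V.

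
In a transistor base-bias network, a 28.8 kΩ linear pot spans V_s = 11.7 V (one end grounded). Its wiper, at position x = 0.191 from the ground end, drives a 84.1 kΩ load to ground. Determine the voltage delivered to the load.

V_out ≈ 2.12 V

The pot divides into 23.30 kΩ above the wiper and 5.501 kΩ below.
R_L loads the lower segment: effective lower R = 5.163 kΩ.
Loaded-divider output: V_out = 11.7 × 0.1814 = 2.122 V.
(Unloaded: V_out = x·V_s = 2.23 V.)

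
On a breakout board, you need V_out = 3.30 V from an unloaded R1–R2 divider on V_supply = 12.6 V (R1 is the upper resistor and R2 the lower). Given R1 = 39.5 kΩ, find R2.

R2 ≈ 14.0 kΩ

Required fraction k = V_out/V_supply = 0.2619.
R2 = R1 · 0.2619/(1 − 0.2619) = 14.02 kΩ.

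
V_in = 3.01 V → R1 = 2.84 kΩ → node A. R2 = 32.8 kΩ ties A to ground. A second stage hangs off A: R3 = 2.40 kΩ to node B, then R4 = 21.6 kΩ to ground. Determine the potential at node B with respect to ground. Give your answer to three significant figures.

The second stage (R3 + R4 = 24.00 kΩ) loads node A in parallel with R2.
R2 ‖ (R3+R4) = 13.86 kΩ.
V_A = 3.01 × 13.86/(2.84 + 13.86) = 2.498 V.
Stage 2 is unloaded, so V_B = V_A · R4/(R3+R4) = 2.498 × 21.6/24.00 = 2.248 V.

V_B ≈ 2.25 V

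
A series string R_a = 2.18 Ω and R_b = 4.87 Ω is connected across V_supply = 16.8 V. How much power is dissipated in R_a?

The common current is I = 16.8/7.050 = 2.383 A.
P(R_a) = I²·R_a = (2.383)² × 2.18 = 12.38 W.

P ≈ 12.4 W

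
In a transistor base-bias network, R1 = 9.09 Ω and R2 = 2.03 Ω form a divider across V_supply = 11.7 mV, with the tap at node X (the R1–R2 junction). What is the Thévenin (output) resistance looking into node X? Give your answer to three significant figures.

R_th ≈ 1.66 Ω

Looking into X with the source shorted: R_th = R1·R2/(R1+R2) = 9.090 × 2.03/11.12 = 1.659 Ω.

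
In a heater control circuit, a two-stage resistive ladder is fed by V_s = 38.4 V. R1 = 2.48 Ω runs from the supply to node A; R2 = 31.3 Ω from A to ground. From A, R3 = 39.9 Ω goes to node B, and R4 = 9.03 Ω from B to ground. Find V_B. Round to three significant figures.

V_B ≈ 6.27 V

Looking into the second stage from A: R3 + R4 = 48.93 Ω appears in parallel with R2.
Effective lower resistance at A: R2 ‖ 48.93 = 19.09 Ω.
V_A = 38.4 × 19.09/(2.48 + 19.09) = 33.98 V.
Then the unloaded second divider: V_B = V_A × R4/(R3+R4) = 33.98 × 0.1845 = 6.272 V.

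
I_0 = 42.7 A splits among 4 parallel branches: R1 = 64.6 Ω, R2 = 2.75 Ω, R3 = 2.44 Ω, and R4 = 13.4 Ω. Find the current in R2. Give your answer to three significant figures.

I ≈ 18.0 A

ΣG = 1/64.6 + 1/2.75 + 1/2.44 + 1/13.4 = 0.8636.
Current divider: I(R2) = I_0 · G_k/ΣG = 42.7 × (0.3636/0.8636) = 42.7 × 0.4211 = 17.98 A.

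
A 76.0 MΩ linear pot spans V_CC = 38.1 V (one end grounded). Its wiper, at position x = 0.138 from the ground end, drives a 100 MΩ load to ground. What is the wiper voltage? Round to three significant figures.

The pot divides into 65.51 MΩ above the wiper and 10.49 MΩ below.
Lower segment in parallel with the load: 10.49 ‖ 100 = 9.492 MΩ.
Then V_out = V_CC · 9.492/(65.51 + 9.492) = 4.822 V.

V_out ≈ 4.82 V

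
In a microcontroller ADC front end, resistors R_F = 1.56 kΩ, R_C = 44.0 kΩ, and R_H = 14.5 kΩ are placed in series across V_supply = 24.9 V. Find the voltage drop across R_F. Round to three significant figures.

V ≈ 0.647 V

Series total: ΣR = 1.56 + 44.0 + 14.5 = 60.06 kΩ.
V = V_supply · R/ΣR = 24.9 × 0.02597 = 0.6468 V.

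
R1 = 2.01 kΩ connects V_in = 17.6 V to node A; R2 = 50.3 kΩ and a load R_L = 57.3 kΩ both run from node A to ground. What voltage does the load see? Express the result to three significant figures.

First combine the lower leg with the load: R2 ‖ R_L = 26.79 kΩ.
Now apply the divider: V_out = 17.6 × 0.9302 = 16.37 V.
(Unloaded it would be 16.9 V; the load pulls it down.)

V_out ≈ 16.4 V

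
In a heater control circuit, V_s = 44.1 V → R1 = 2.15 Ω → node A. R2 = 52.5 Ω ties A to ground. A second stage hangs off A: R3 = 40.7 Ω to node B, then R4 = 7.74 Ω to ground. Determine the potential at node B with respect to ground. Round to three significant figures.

The second stage (R3 + R4 = 48.44 Ω) loads node A in parallel with R2.
R2 ‖ (R3+R4) = 25.19 Ω.
V_A = 44.1 × 25.19/(2.15 + 25.19) = 40.63 V.
V_B = V_A × 0.1598 = 6.492 V.

V_B ≈ 6.49 V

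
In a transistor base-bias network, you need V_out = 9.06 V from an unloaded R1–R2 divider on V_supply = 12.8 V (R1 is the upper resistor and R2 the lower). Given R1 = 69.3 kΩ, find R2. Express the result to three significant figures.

R2 ≈ 168 kΩ

Required fraction k = V_out/V_supply = 0.7078.
R2 = R1 · 0.7078/(1 − 0.7078) = 167.9 kΩ.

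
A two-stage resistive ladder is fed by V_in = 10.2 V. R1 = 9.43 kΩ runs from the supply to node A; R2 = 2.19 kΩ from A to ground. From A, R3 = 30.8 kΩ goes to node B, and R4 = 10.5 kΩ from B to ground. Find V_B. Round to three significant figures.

The second stage (R3 + R4 = 41.30 kΩ) loads node A in parallel with R2.
Effective lower resistance at A: R2 ‖ 41.30 = 2.080 kΩ.
V_A = 10.2 × 2.080/(9.43 + 2.080) = 1.843 V.
Then the unloaded second divider: V_B = V_A × R4/(R3+R4) = 1.843 × 0.2542 = 0.4686 V.

V_B ≈ 0.469 V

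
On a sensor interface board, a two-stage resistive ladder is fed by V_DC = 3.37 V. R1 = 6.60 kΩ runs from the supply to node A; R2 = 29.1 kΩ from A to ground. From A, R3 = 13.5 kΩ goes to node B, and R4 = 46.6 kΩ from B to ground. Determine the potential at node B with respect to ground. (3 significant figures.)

V_B ≈ 1.95 V

The second stage (R3 + R4 = 60.10 kΩ) loads node A in parallel with R2.
Effective lower resistance at A: R2 ‖ 60.10 = 19.61 kΩ.
First divider: V_A = V_DC · 19.61/(6.60 + 19.61) = 2.521 V.
Stage 2 is unloaded, so V_B = V_A · R4/(R3+R4) = 2.521 × 46.6/60.10 = 1.955 V.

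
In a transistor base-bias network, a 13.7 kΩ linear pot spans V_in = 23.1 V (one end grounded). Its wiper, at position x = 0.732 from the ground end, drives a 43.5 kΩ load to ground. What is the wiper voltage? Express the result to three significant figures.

V_out ≈ 15.9 V

Lower segment x·R_p = 10.03 kΩ; upper segment (1−x)·R_p = 3.672 kΩ.
R_L loads the lower segment: effective lower R = 8.150 kΩ.
Then V_out = V_in · 8.150/(3.672 + 8.150) = 15.93 V.
(Unloaded: V_out = x·V_in = 16.9 V.)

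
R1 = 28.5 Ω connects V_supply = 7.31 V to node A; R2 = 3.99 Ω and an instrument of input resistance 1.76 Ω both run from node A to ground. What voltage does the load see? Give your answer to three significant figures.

First combine the lower leg with the load: R2 ‖ R_L = 1.221 Ω.
Then V_out = V_supply · R2'/(R1 + R2') = 7.31 × 1.221/29.72 = 0.3004 V.

V_out ≈ 0.300 V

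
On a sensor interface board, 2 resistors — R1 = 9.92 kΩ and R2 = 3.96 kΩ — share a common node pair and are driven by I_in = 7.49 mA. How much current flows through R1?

Two-branch current divider: I_k = I_in · R_other/(R_1 + R_2).
I(R1) = 7.49 × 3.96/(9.92 + 3.96) = 7.49 × 0.2853 = 2.137 mA.

I ≈ 2.14 mA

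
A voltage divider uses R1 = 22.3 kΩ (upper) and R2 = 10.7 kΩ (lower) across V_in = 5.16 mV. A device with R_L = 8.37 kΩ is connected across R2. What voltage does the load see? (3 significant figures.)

V_out ≈ 0.898 mV

R2 ‖ R_L = (10.7 × 8.37)/(10.7 + 8.37) = 4.696 kΩ.
Voltage divider with the loaded lower leg: V_out = 5.16 × 4.696/(22.3 + 4.696) = 5.16 × 0.1740 = 0.8976 mV.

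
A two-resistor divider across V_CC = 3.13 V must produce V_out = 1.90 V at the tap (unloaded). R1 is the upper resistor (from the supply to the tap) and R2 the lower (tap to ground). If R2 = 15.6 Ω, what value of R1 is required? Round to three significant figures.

R1 ≈ 10.1 Ω

The divider ratio is R2/(R1+R2) = 1.90/3.13 = 0.6070.
Rearranging, R1 = R2·(1−k)/k = 15.6 × 0.6474 = 10.10 Ω.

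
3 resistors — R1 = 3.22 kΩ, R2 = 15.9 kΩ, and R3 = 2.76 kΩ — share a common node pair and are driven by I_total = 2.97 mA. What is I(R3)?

I ≈ 1.46 mA

Total conductance ΣG = 1/3.22 + 1/15.9 + 1/2.76 = 0.7358 (units of 1/kΩ).
R3 takes the fraction G_k/ΣG = 0.3623/0.7358 = 0.4924, so I = 2.97 × 0.4924 = 1.463 mA.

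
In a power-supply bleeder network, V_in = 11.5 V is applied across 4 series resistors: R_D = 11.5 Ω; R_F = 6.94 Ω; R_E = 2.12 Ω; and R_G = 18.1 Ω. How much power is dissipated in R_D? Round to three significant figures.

ΣR = 38.66 Ω → I = 11.5/38.66 = 0.2975 A.
V(R_D) = I·R = 3.421 V; P = V·I = 3.421 × 0.2975 = 1.018 W.

P ≈ 1.02 W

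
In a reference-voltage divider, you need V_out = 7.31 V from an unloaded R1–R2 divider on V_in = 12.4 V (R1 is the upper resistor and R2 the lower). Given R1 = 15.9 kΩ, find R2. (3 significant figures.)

R2 ≈ 22.8 kΩ

V_out/V_in = R2/(R1+R2) = 0.5895.
So R2 = R1 · V_out/(V_in − V_out) = 15.9 × 7.31/(12.4 − 7.31) = 15.9 × 1.436 = 22.83 kΩ.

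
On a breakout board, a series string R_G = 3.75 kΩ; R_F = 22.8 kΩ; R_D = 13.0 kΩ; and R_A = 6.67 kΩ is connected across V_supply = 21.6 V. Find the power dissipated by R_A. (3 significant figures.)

P ≈ 1.46 mW

The common current is I = 21.6/46.22 = 0.4673 mA.
P = I²R = 0.2184 × 6.67 = 1.457 mW.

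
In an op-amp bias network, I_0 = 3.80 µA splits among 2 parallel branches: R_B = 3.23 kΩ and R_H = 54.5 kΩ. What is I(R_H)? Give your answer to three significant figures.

I ≈ 0.213 µA

With just two branches, the current splits inversely with resistance.
I(R_H) = 3.80 × 3.23/(3.23 + 54.5) = 3.80 × 0.05595 = 0.2126 µA.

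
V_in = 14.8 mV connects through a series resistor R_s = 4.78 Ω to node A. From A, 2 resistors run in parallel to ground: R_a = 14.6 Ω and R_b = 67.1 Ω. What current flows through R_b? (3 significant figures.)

I ≈ 0.158 mA

Combine the parallel branches: R_p = (1/14.6 + 1/67.1)⁻¹ = 11.99 Ω.
Node voltage V_A = V_in · R_p/(R_s + R_p) = 14.8 × 0.7150 = 10.58 mV.
I(R_b) = V_A / R_b = 10.58/67.1 = 0.1577 mA.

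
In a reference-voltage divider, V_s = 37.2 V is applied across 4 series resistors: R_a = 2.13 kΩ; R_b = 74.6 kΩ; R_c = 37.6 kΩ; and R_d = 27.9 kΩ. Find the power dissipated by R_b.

The common current is I = 37.2/142.2 = 0.2615 mA.
V(R_b) = I·R = 19.51 V; P = V·I = 19.51 × 0.2615 = 5.103 mW.

P ≈ 5.10 mW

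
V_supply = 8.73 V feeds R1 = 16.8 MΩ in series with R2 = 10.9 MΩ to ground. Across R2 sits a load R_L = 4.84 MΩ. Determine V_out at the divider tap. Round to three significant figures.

The load sits in parallel with R2, giving an effective lower resistance R2' = R2·R_L/(R2+R_L) = 3.352 MΩ.
Now apply the divider: V_out = 8.73 × 0.1663 = 1.452 V.
(Unloaded it would be 3.44 V; the load pulls it down.)

V_out ≈ 1.45 V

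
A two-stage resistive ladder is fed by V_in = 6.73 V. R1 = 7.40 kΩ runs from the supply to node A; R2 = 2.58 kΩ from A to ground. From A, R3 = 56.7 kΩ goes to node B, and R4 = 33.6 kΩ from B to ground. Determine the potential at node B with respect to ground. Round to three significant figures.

Looking into the second stage from A: R3 + R4 = 90.30 kΩ appears in parallel with R2.
R2 ‖ (R3+R4) = 2.508 kΩ.
So V_A = 6.73 × 0.2532 = 1.704 V.
Stage 2 is unloaded, so V_B = V_A · R4/(R3+R4) = 1.704 × 33.6/90.30 = 0.6339 V.

V_B ≈ 0.634 V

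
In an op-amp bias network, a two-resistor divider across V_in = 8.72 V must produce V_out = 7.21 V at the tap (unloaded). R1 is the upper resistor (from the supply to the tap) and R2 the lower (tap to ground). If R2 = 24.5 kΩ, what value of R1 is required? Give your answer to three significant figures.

R1 ≈ 5.13 kΩ

Required fraction k = V_out/V_in = 0.8268.
R1 = R2·(1/k − 1) = 24.5 × 0.2094 = 5.131 kΩ.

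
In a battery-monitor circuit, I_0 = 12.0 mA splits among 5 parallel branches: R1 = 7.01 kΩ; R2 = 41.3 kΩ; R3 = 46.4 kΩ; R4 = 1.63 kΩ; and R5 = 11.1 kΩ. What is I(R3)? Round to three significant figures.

I ≈ 0.290 mA

Conductances: ΣG = 1/7.01 + 1/41.3 + 1/46.4 + 1/1.63 + 1/11.1 = 0.8920 (1/kΩ).
By the current-divider rule, I = I_0 · G_k/ΣG = 12.0 × 0.02416 = 0.2899 mA.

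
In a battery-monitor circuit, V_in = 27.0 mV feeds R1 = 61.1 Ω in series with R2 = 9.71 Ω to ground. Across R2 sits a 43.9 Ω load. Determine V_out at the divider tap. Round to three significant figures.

V_out ≈ 3.11 mV

First combine the lower leg with the load: R2 ‖ R_L = 7.951 Ω.
Then V_out = V_in · R2'/(R1 + R2') = 27.0 × 7.951/69.05 = 3.109 mV.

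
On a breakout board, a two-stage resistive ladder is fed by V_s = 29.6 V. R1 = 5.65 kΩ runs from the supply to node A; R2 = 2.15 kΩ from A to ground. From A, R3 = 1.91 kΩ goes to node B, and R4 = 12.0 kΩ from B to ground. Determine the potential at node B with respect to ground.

The second stage (R3 + R4 = 13.91 kΩ) loads node A in parallel with R2.
Effective lower resistance at A: R2 ‖ 13.91 = 1.862 kΩ.
First divider: V_A = V_s · 1.862/(5.65 + 1.862) = 7.337 V.
V_B = V_A × 0.8627 = 6.330 V.

V_B ≈ 6.33 V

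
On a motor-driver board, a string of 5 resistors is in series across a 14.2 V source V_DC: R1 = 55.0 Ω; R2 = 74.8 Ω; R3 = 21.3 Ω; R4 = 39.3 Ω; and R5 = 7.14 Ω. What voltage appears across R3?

V ≈ 1.53 V

Total series resistance ΣR = 55.0 + 74.8 + 21.3 + 39.3 + 7.14 = 197.5 Ω.
V = V_DC · R/ΣR = 14.2 × 0.1078 = 1.531 V.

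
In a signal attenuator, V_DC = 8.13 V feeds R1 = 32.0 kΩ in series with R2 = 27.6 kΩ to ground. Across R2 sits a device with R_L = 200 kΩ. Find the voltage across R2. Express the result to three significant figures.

First combine the lower leg with the load: R2 ‖ R_L = 24.25 kΩ.
Then V_out = V_DC · R2'/(R1 + R2') = 8.13 × 24.25/56.25 = 3.505 V.

V_out ≈ 3.51 V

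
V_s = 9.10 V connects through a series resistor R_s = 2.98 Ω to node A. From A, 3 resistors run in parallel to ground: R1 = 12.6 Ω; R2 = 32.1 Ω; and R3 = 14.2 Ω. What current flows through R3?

I ≈ 0.416 A

Equivalent of the parallel group: R_p = 5.527 Ω.
V_A = 9.10 × 5.527/8.507 = 5.912 V.
Branch current I = V_A/R3 = 5.912/14.2 = 0.4163 A.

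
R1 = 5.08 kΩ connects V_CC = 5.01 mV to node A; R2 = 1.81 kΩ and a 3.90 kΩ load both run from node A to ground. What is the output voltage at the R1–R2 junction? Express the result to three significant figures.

V_out ≈ 0.981 mV

The load sits in parallel with R2, giving an effective lower resistance R2' = R2·R_L/(R2+R_L) = 1.236 kΩ.
Voltage divider with the loaded lower leg: V_out = 5.01 × 1.236/(5.08 + 1.236) = 5.01 × 0.1957 = 0.9806 mV.
(Unloaded it would be 1.32 mV; the load pulls it down.)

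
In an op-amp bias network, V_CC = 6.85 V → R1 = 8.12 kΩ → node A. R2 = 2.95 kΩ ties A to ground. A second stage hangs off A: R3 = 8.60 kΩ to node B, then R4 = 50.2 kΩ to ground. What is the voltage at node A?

V_A ≈ 1.76 V

Node A sees R2 in parallel with the series input of stage 2, R3 + R4 = 58.80 kΩ.
R2 ‖ (R3+R4) = 2.809 kΩ.
V_A = 6.85 × 2.809/(8.12 + 2.809) = 1.761 V.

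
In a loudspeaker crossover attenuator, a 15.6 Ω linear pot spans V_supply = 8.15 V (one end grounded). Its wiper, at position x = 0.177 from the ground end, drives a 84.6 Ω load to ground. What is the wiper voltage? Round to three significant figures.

Lower segment x·R_p = 2.761 Ω; upper segment (1−x)·R_p = 12.84 Ω.
Lower segment in parallel with the load: 2.761 ‖ 84.6 = 2.674 Ω.
V_out = 8.15 × 2.674/(12.84 + 2.674) = 1.405 V.
(Unloaded: V_out = x·V_supply = 1.44 V.)

V_out ≈ 1.40 V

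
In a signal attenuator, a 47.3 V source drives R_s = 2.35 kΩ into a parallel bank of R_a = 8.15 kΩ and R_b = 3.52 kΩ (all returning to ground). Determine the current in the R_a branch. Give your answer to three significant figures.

Parallel bank: R_p = 1/(1/8.15 + 1/3.52) = 2.458 kΩ.
V_A by voltage divider: V_A = 47.3 × 2.458/(2.35 + 2.458) = 24.18 V.
Branch current I = V_A/R_a = 24.18/8.15 = 2.967 mA.

I ≈ 2.97 mA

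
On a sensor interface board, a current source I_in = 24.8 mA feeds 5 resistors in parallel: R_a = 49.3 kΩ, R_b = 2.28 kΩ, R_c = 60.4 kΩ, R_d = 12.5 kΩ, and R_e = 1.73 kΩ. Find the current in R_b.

I ≈ 9.60 mA

Total conductance ΣG = 1/49.3 + 1/2.28 + 1/60.4 + 1/12.5 + 1/1.73 = 1.133 (units of 1/kΩ).
Current divider: I(R_b) = I_in · G_k/ΣG = 24.8 × (0.4386/1.133) = 24.8 × 0.3869 = 9.596 mA.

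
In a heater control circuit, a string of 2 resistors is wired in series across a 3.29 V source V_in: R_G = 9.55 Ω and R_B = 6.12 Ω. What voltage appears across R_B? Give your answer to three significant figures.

V ≈ 1.28 V

Total series resistance ΣR = 9.55 + 6.12 = 15.67 Ω.
V = V_in · R/ΣR = 3.29 × 0.3906 = 1.285 V.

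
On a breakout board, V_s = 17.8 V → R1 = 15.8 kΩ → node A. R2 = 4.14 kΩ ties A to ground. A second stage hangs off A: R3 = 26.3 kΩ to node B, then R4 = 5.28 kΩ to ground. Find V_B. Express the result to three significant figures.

V_B ≈ 0.560 V

Node A sees R2 in parallel with the series input of stage 2, R3 + R4 = 31.58 kΩ.
Effective lower resistance at A: R2 ‖ 31.58 = 3.660 kΩ.
First divider: V_A = V_s · 3.660/(15.8 + 3.660) = 3.348 V.
V_B = V_A × 0.1672 = 0.5598 V.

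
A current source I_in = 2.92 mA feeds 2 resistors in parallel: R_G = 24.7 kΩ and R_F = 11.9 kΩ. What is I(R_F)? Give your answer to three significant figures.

Two-branch current divider: I_k = I_in · R_other/(R_1 + R_2).
I(R_F) = 2.92 × 24.7/(24.7 + 11.9) = 2.92 × 0.6749 = 1.971 mA.

I ≈ 1.97 mA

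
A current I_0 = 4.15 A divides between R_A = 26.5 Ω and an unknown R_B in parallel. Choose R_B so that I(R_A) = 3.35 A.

R_B ≈ 111 Ω

In a two-way split, I_A/I_0 = R_B/(R_A + R_B).
With f = 0.8072, R_B = R_A · f/(1−f) = 26.5 × 4.187 = 111.0 Ω.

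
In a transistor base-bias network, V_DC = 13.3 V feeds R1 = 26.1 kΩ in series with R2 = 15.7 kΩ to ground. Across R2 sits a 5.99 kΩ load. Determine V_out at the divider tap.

R2 ‖ R_L = (15.7 × 5.99)/(15.7 + 5.99) = 4.336 kΩ.
Voltage divider with the loaded lower leg: V_out = 13.3 × 4.336/(26.1 + 4.336) = 13.3 × 0.1425 = 1.895 V.
(Unloaded it would be 5.00 V; the load pulls it down.)

V_out ≈ 1.89 V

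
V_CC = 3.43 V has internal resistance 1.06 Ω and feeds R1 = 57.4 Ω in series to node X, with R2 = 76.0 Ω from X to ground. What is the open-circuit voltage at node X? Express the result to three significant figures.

R1' = 1.06 + 57.4 = 58.46 Ω (source resistance + R1).
V_th is the unloaded tap voltage: V_CC · R2/(R1'+R2) = 3.43 × 0.5652 = 1.939 V.

V_th ≈ 1.94 V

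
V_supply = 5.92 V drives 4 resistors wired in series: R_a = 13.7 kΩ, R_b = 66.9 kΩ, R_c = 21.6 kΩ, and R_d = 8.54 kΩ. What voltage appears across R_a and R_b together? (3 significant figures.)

V ≈ 4.31 V

Total series resistance ΣR = 13.7 + 66.9 + 21.6 + 8.54 = 110.7 kΩ.
R_{R_a..R_b} = 13.7 + 66.9 = 80.60 kΩ.
V = V_supply · R/ΣR = 5.92 × 0.7278 = 4.309 V.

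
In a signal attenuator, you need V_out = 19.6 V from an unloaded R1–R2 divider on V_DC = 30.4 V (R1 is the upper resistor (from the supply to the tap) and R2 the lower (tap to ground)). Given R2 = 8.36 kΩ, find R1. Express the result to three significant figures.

R1 ≈ 4.61 kΩ

V_out/V_DC = R2/(R1+R2) = 0.6447.
Rearranging, R1 = R2·(1−k)/k = 8.36 × 0.5510 = 4.607 kΩ.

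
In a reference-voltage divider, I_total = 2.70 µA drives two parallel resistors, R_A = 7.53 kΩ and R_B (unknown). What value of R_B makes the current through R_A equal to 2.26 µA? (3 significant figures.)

R_B ≈ 38.7 kΩ

The fraction through R_A equals R_B/(R_A+R_B).
2.26/2.70 = R_B/(R_A + R_B) → R_B = R_A · (0.8370)/(1 − 0.8370) = 7.53 × 5.136 = 38.68 kΩ.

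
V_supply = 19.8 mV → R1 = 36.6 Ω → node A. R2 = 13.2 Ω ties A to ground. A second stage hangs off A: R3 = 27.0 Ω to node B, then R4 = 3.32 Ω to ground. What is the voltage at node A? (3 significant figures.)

The second stage (R3 + R4 = 30.32 Ω) loads node A in parallel with R2.
R2 ‖ (R3+R4) = 9.196 Ω.
First divider: V_A = V_supply · 9.196/(36.6 + 9.196) = 3.976 mV.

V_A ≈ 3.98 mV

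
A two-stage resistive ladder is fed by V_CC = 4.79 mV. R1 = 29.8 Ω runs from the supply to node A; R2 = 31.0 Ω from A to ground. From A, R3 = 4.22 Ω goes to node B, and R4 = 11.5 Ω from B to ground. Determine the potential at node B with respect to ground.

Looking into the second stage from A: R3 + R4 = 15.72 Ω appears in parallel with R2.
Effective lower resistance at A: R2 ‖ 15.72 = 10.43 Ω.
V_A = 4.79 × 10.43/(29.8 + 10.43) = 1.242 mV.
V_B = V_A × 0.7316 = 0.9085 mV.

V_B ≈ 0.909 mV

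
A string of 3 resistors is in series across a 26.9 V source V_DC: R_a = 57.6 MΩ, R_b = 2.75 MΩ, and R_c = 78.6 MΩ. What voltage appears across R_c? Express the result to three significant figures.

V ≈ 15.2 V

ΣR = 57.6 + 2.75 + 78.6 = 138.9 MΩ.
By the voltage-divider rule, V = 26.9 × 78.60/138.9 = 15.22 V.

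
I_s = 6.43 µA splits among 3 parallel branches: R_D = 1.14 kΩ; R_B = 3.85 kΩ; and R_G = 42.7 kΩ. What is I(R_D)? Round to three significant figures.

Total conductance ΣG = 1/1.14 + 1/3.85 + 1/42.7 = 1.160 (units of 1/kΩ).
Current divider: I(R_D) = I_s · G_k/ΣG = 6.43 × (0.8772/1.160) = 6.43 × 0.7560 = 4.861 µA.

I ≈ 4.86 µA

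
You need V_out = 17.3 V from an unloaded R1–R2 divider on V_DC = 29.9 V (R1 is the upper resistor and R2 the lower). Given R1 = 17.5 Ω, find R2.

The divider ratio is R2/(R1+R2) = 17.3/29.9 = 0.5786.
R2 = R1 · 0.5786/(1 − 0.5786) = 24.03 Ω.

R2 ≈ 24.0 Ω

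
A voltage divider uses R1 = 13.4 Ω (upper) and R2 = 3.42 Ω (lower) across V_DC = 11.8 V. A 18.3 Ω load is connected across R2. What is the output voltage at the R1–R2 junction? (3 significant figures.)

V_out ≈ 2.09 V

The load sits in parallel with R2, giving an effective lower resistance R2' = R2·R_L/(R2+R_L) = 2.881 Ω.
Now apply the divider: V_out = 11.8 × 0.1770 = 2.088 V.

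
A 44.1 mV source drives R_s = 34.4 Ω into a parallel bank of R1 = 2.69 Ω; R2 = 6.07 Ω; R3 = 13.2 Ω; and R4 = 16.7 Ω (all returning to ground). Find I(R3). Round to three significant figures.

I ≈ 0.139 mA

Parallel bank: R_p = 1/(1/2.69 + 1/6.07 + 1/13.2 + 1/16.7) = 1.488 Ω.
V_A = 44.1 × 1.488/35.89 = 1.828 mV.
I(R3) = V_A / R3 = 1.828/13.2 = 0.1385 mA.
(Check via current divider: I_total = 1.229 mA; share G_k/ΣG = 0.1127 → same result.)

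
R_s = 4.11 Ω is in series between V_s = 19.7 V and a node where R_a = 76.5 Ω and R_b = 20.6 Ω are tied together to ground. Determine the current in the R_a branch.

Parallel bank: R_p = 1/(1/76.5 + 1/20.6) = 16.23 Ω.
V_A = 19.7 × 16.23/20.34 = 15.72 V.
I(R_a) = V_A / R_a = 15.72/76.5 = 0.2055 A.

I ≈ 0.205 A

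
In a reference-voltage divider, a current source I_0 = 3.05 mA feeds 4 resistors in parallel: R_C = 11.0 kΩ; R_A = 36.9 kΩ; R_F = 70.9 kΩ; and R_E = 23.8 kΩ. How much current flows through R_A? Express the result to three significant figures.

I ≈ 0.475 mA

Conductances: ΣG = 1/11.0 + 1/36.9 + 1/70.9 + 1/23.8 = 0.1741 (1/kΩ).
R_A takes the fraction G_k/ΣG = 0.02710/0.1741 = 0.1556, so I = 3.05 × 0.1556 = 0.4747 mA.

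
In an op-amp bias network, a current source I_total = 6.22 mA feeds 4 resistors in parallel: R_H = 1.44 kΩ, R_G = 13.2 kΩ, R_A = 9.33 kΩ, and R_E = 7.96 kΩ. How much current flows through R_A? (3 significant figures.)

I ≈ 0.665 mA

ΣG = 1/1.44 + 1/13.2 + 1/9.33 + 1/7.96 = 1.003.
By the current-divider rule, I = I_total · G_k/ΣG = 6.22 × 0.1069 = 0.6647 mA.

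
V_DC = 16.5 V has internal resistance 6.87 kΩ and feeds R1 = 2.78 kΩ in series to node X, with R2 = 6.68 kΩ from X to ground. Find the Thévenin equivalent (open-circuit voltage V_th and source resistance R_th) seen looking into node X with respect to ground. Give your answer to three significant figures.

R1' = 6.87 + 2.78 = 9.650 kΩ (source resistance + R1).
V_th is the unloaded tap voltage: V_DC · R2/(R1'+R2) = 16.5 × 0.4091 = 6.750 V.
With V_DC suppressed (replaced by a short), R_th = R1' ‖ R2 = (9.650 × 6.68)/(9.650 + 6.68) = 3.947 kΩ.

V_th ≈ 6.75 V, R_th ≈ 3.95 kΩ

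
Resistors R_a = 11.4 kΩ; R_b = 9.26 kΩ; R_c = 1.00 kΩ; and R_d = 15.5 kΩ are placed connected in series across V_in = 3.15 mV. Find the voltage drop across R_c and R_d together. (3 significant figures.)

V ≈ 1.40 mV

ΣR = 11.4 + 9.26 + 1.00 + 15.5 = 37.16 kΩ.
R_{R_c..R_d} = 1.00 + 15.5 = 16.50 kΩ.
V = V_in · R/ΣR = 3.15 × 0.4440 = 1.399 mV.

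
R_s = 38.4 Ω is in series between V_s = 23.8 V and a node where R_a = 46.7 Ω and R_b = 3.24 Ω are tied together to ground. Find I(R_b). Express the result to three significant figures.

Parallel bank: R_p = 1/(1/46.7 + 1/3.24) = 3.030 Ω.
Node voltage V_A = V_s · R_p/(R_s + R_p) = 23.8 × 0.07313 = 1.741 V.
I(R_b) = V_A / R_b = 1.741/3.24 = 0.5372 A.
(Check via current divider: I_total = 0.5745 A; share G_k/ΣG = 0.9351 → same result.)

I ≈ 0.537 A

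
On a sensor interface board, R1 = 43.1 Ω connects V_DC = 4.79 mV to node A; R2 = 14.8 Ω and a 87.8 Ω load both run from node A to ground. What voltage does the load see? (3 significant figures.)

R2 ‖ R_L = (14.8 × 87.8)/(14.8 + 87.8) = 12.67 Ω.
Voltage divider with the loaded lower leg: V_out = 4.79 × 12.67/(43.1 + 12.67) = 4.79 × 0.2271 = 1.088 mV.

V_out ≈ 1.09 mV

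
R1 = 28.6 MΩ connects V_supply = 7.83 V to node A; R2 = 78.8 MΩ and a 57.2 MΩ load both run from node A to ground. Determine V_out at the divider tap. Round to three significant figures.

V_out ≈ 4.20 V

First combine the lower leg with the load: R2 ‖ R_L = 33.14 MΩ.
Voltage divider with the loaded lower leg: V_out = 7.83 × 33.14/(28.6 + 33.14) = 7.83 × 0.5368 = 4.203 V.
(Unloaded it would be 5.74 V; the load pulls it down.)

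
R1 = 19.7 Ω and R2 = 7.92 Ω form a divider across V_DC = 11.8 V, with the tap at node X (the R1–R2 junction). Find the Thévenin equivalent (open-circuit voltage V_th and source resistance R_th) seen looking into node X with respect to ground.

V_th is the unloaded tap voltage: V_DC · R2/(R1+R2) = 11.8 × 0.2867 = 3.384 V.
Zeroing V_DC shorts the top of R1 to ground, so R_th = R1 ‖ R2 = 5.649 Ω.

V_th ≈ 3.38 V, R_th ≈ 5.65 Ω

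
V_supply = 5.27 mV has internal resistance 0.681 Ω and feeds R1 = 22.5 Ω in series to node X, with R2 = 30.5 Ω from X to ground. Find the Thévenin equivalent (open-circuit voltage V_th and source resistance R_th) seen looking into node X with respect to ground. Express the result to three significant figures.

V_th ≈ 2.99 mV, R_th ≈ 13.2 Ω

R1' = 0.681 + 22.5 = 23.18 Ω (source resistance + R1).
Open-circuit (no load on X): V_th = V_supply · R2/(R1' + R2) = 5.27 × 30.5/(23.18 + 30.5) = 2.994 mV.
Zeroing V_supply shorts the top of R1' to ground, so R_th = R1' ‖ R2 = 13.17 Ω.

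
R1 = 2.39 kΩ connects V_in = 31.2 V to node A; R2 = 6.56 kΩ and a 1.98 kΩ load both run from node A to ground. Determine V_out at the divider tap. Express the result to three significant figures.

First combine the lower leg with the load: R2 ‖ R_L = 1.521 kΩ.
Then V_out = V_in · R2'/(R1 + R2') = 31.2 × 1.521/3.911 = 12.13 V.

V_out ≈ 12.1 V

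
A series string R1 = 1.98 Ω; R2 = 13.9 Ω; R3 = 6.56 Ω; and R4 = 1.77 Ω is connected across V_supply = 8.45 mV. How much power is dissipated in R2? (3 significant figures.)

P ≈ 1.69 µW

Series current I = V_supply/ΣR = 8.45/24.21 = 0.3490 mA.
V(R2) = I·R = 4.852 mV; P = V·I = 4.852 × 0.3490 = 1.693 µW.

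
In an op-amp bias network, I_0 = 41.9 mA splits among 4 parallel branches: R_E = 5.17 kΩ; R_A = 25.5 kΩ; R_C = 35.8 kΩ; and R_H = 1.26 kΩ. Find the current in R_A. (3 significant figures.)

I ≈ 1.56 mA

Total conductance ΣG = 1/5.17 + 1/25.5 + 1/35.8 + 1/1.26 = 1.054 (units of 1/kΩ).
R_A takes the fraction G_k/ΣG = 0.03922/1.054 = 0.03720, so I = 41.9 × 0.03720 = 1.559 mA.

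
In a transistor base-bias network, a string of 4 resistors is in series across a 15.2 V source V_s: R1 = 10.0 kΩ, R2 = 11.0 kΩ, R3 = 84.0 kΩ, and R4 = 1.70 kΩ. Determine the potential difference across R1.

ΣR = 10.0 + 11.0 + 84.0 + 1.70 = 106.7 kΩ.
By the voltage-divider rule, V = 15.2 × 10.00/106.7 = 1.425 V.

V ≈ 1.42 V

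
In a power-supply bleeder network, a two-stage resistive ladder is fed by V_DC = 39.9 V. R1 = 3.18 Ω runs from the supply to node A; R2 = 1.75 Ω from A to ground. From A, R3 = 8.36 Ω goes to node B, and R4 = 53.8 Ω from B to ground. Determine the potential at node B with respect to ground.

V_B ≈ 12.0 V

Looking into the second stage from A: R3 + R4 = 62.16 Ω appears in parallel with R2.
Effective lower resistance at A: R2 ‖ 62.16 = 1.702 Ω.
First divider: V_A = V_DC · 1.702/(3.18 + 1.702) = 13.91 V.
Stage 2 is unloaded, so V_B = V_A · R4/(R3+R4) = 13.91 × 53.8/62.16 = 12.04 V.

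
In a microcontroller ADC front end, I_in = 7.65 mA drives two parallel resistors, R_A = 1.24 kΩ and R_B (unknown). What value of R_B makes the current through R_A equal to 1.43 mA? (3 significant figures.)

In a two-way split, I_A/I_in = R_B/(R_A + R_B).
1.43/7.65 = R_B/(R_A + R_B) → R_B = R_A · (0.1869)/(1 − 0.1869) = 1.24 × 0.2299 = 0.2851 kΩ.

R_B ≈ 0.285 kΩ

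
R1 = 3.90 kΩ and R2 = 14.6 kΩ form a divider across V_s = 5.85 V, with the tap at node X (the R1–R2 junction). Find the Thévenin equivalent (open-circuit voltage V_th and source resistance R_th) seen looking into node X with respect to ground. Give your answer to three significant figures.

V_th is the unloaded tap voltage: V_s · R2/(R1+R2) = 5.85 × 0.7892 = 4.617 V.
Zeroing V_s shorts the top of R1 to ground, so R_th = R1 ‖ R2 = 3.078 kΩ.

V_th ≈ 4.62 V, R_th ≈ 3.08 kΩ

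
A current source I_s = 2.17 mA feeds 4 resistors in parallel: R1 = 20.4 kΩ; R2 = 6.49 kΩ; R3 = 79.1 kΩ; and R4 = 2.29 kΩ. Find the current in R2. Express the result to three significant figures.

Total conductance ΣG = 1/20.4 + 1/6.49 + 1/79.1 + 1/2.29 = 0.6524 (units of 1/kΩ).
R2 takes the fraction G_k/ΣG = 0.1541/0.6524 = 0.2362, so I = 2.17 × 0.2362 = 0.5125 mA.

I ≈ 0.512 mA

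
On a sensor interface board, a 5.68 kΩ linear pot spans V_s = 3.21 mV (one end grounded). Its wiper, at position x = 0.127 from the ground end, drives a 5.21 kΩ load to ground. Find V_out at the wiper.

Split the track: R_lower = x·R_p = 0.7214 kΩ, R_upper = (1−x)·R_p = 4.959 kΩ.
R_L loads the lower segment: effective lower R = 0.6336 kΩ.
Loaded-divider output: V_out = 3.21 × 0.1133 = 0.3637 mV.

V_out ≈ 0.364 mV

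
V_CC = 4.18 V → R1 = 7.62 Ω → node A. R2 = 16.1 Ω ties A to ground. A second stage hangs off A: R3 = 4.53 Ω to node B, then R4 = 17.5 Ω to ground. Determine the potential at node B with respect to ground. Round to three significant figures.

Node A sees R2 in parallel with the series input of stage 2, R3 + R4 = 22.03 Ω.
Effective lower resistance at A: R2 ‖ 22.03 = 9.302 Ω.
V_A = 4.18 × 9.302/(7.62 + 9.302) = 2.298 V.
V_B = V_A × 0.7944 = 1.825 V.

V_B ≈ 1.83 V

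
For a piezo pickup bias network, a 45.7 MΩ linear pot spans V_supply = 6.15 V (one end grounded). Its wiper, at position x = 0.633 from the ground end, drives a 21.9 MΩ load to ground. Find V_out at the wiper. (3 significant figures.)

Split the track: R_lower = x·R_p = 28.93 MΩ, R_upper = (1−x)·R_p = 16.77 MΩ.
R_L loads the lower segment: effective lower R = 12.46 MΩ.
Loaded-divider output: V_out = 6.15 × 0.4263 = 2.622 V.

V_out ≈ 2.62 V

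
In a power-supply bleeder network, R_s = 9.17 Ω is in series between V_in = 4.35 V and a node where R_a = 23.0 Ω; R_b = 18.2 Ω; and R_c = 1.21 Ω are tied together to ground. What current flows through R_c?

I ≈ 0.379 A

Equivalent of the parallel group: R_p = 1.081 Ω.
V_A = 4.35 × 1.081/10.25 = 0.4588 V.
Branch current I = V_A/R_c = 0.4588/1.21 = 0.3792 A.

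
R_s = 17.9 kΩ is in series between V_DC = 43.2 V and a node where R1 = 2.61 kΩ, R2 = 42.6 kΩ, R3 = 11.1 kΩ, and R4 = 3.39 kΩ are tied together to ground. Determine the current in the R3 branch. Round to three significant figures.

I ≈ 0.257 mA

Equivalent of the parallel group: R_p = 1.263 kΩ.
Node voltage V_A = V_DC · R_p/(R_s + R_p) = 43.2 × 0.06591 = 2.847 V.
Branch current I = V_A/R3 = 2.847/11.1 = 0.2565 mA.
(Check via current divider: I_total = 2.254 mA; share G_k/ΣG = 0.1138 → same result.)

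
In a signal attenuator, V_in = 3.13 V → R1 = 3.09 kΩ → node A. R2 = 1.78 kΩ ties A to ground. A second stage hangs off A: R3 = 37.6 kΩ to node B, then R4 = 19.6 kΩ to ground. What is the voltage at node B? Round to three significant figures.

Node A sees R2 in parallel with the series input of stage 2, R3 + R4 = 57.20 kΩ.
R2 ‖ (R3+R4) = 1.726 kΩ.
First divider: V_A = V_in · 1.726/(3.09 + 1.726) = 1.122 V.
Then the unloaded second divider: V_B = V_A × R4/(R3+R4) = 1.122 × 0.3427 = 0.3844 V.

V_B ≈ 0.384 V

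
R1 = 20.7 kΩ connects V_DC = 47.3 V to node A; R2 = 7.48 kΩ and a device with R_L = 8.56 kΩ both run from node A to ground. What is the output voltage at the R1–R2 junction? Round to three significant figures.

V_out ≈ 7.65 V

The load sits in parallel with R2, giving an effective lower resistance R2' = R2·R_L/(R2+R_L) = 3.992 kΩ.
Now apply the divider: V_out = 47.3 × 0.1617 = 7.647 V.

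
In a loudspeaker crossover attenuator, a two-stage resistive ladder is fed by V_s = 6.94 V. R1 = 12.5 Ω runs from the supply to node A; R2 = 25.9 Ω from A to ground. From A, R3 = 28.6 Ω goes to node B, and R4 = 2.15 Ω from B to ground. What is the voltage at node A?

Node A sees R2 in parallel with the series input of stage 2, R3 + R4 = 30.75 Ω.
Effective lower resistance at A: R2 ‖ 30.75 = 14.06 Ω.
First divider: V_A = V_s · 14.06/(12.5 + 14.06) = 3.674 V.

V_A ≈ 3.67 V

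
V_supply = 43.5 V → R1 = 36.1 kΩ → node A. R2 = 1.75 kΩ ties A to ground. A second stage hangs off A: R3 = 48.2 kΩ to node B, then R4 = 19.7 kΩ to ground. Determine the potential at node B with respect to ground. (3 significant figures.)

V_B ≈ 0.570 V

Looking into the second stage from A: R3 + R4 = 67.90 kΩ appears in parallel with R2.
R2 ‖ (R3+R4) = 1.706 kΩ.
So V_A = 43.5 × 0.04513 = 1.963 V.
Then the unloaded second divider: V_B = V_A × R4/(R3+R4) = 1.963 × 0.2901 = 0.5695 V.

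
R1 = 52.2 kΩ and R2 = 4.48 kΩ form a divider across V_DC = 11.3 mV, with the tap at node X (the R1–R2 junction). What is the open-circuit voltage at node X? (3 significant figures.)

With X open, the divider is unloaded: V_th = 11.3 × 4.48/56.68 = 0.8932 mV.

V_th ≈ 0.893 mV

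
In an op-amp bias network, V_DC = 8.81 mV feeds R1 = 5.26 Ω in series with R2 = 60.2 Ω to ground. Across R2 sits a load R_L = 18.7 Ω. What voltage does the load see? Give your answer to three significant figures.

The load sits in parallel with R2, giving an effective lower resistance R2' = R2·R_L/(R2+R_L) = 14.27 Ω.
Then V_out = V_DC · R2'/(R1 + R2') = 8.81 × 14.27/19.53 = 6.437 mV.
(Unloaded it would be 8.10 mV; the load pulls it down.)

V_out ≈ 6.44 mV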